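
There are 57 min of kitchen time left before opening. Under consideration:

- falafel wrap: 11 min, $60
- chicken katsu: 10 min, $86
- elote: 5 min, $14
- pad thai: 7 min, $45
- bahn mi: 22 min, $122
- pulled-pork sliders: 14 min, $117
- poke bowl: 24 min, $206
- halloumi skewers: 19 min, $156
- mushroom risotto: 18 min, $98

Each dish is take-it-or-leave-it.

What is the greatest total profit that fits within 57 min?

Taking the top-ratio dishes first gives chicken katsu + pad thai + pulled-pork sliders + poke bowl for 454 (55 min).
The 17 min tied up in chicken katsu and pad thai is better spent on halloumi skewers — total rises to 479 (57 min).

479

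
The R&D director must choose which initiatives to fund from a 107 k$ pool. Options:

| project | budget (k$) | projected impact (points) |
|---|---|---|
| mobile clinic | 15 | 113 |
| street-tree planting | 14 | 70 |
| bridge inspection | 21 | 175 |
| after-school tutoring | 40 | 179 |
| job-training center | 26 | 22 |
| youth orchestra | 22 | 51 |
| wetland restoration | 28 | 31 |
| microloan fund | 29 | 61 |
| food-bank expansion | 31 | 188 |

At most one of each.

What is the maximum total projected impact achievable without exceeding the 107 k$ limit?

655

Taking the top-ratio projects first gives mobile clinic + street-tree planting + bridge inspection + youth orchestra + food-bank expansion for 597 (103 k$).
Dropping street-tree planting and youth orchestra frees 36 k$; slotting in after-school tutoring (40 k$) lifts the total to 655 at 107 k$.
Runner-up street-tree planting + bridge inspection + after-school tutoring + food-bank expansion tops out at 612.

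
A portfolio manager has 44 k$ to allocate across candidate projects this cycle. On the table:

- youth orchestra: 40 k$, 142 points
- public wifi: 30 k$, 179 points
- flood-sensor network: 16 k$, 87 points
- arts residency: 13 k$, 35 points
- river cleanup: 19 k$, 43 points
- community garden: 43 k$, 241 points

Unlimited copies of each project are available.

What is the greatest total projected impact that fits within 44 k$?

241

A density-first pass picks public wifi + arts residency — 214 at 43 k$.
Dropping public wifi and arts residency frees 43 k$; slotting in community garden (43 k$) lifts the total to 241 at 43 k$.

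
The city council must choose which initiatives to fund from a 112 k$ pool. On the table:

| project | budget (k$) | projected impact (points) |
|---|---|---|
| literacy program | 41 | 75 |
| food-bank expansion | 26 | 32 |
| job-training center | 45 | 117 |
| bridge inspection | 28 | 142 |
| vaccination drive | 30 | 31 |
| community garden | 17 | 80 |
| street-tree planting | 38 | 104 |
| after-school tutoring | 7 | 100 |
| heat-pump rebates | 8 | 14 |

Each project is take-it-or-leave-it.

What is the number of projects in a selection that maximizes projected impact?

The maximum projected impact within 112 k$ is 453.
job-training center + bridge inspection + community garden + after-school tutoring + heat-pump rebates hits 453 at 105 k$.
Every optimal selection uses 5 projects.

5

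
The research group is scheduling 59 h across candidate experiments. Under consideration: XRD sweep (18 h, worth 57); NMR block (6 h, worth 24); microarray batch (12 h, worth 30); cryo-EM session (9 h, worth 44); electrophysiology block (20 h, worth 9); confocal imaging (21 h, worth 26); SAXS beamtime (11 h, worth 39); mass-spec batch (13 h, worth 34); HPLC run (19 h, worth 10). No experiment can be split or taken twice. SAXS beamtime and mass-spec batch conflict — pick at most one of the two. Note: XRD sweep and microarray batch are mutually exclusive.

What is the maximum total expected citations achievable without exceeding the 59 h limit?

Ranking by ratio (expected citations/h): cryo-EM session 4.89, NMR block 4.00, SAXS beamtime 3.55.
Taking XRD sweep + cryo-EM session + confocal imaging + SAXS beamtime: 59 h used, 166 in expected citations.
Runner-up XRD sweep + NMR block + cryo-EM session + SAXS beamtime tops out at 164.

166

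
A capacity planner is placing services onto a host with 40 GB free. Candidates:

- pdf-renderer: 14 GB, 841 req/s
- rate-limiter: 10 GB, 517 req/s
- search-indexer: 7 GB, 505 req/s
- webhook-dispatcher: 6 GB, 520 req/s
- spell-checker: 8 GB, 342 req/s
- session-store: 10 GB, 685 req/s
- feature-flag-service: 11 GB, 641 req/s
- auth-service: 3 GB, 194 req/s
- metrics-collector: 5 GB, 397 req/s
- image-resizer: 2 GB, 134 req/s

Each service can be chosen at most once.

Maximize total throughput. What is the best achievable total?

2771

Taking the top-ratio services first gives search-indexer + webhook-dispatcher + session-store + auth-service + metrics-collector + image-resizer for 2435 (33 GB).
Replace search-indexer with pdf-renderer: the trade gains 336 net, giving 2771 at 40 GB.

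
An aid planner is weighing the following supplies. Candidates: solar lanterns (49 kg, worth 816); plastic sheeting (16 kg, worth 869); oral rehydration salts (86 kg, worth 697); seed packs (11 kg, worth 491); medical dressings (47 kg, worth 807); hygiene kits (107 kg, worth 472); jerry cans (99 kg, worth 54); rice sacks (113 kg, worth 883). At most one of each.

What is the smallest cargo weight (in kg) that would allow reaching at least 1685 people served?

Need the lightest bundle worth ≥ 1685.
solar lanterns + plastic sheeting: 1685 people served at 65 kg.
Any bundle with less than 65 kg falls short of 1685.

65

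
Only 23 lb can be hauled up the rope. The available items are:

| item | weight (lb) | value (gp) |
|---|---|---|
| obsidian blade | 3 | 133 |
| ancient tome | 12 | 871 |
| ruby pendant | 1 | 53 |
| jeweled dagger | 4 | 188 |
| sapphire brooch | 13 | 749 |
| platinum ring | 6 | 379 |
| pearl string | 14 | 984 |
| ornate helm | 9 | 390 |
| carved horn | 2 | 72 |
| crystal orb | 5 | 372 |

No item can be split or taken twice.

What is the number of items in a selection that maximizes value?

3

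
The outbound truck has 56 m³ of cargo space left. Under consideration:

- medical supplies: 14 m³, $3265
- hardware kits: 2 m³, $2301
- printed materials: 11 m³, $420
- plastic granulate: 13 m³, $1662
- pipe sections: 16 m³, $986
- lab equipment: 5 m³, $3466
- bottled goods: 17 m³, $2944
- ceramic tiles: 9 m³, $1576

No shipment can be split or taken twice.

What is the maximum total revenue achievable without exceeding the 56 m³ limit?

Greedy by ratio would take medical supplies + hardware kits + lab equipment + bottled goods + ceramic tiles: 47 m³ used, total 13552.
The 9 m³ tied up in ceramic tiles is better spent on plastic granulate — total rises to 13638 (51 m³).
Runner-up medical supplies + hardware kits + lab equipment + bottled goods + ceramic tiles tops out at 13552.

13638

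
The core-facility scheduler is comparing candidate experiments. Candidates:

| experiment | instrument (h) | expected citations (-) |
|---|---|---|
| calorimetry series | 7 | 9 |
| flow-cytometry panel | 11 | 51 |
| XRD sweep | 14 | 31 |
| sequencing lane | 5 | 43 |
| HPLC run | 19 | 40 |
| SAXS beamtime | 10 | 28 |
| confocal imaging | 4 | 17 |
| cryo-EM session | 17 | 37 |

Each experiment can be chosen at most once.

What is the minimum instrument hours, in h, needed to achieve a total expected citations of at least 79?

16

Need the lightest bundle worth ≥ 79.
flow-cytometry panel + sequencing lane: 94 expected citations at 16 h.
No combination under 16 h hits 79.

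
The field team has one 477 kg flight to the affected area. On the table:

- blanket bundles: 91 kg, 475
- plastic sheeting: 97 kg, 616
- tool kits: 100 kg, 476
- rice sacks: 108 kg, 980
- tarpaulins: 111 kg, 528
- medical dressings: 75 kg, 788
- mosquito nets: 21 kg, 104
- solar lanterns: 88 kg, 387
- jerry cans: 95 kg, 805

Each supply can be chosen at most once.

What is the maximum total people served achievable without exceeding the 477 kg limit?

3665

Density check — medical dressings 10.51, rice sacks 9.07, jerry cans 8.47 are the best per kg.
Filling by ratio: blanket bundles + plastic sheeting + rice sacks + medical dressings + jerry cans for 3664, with 11 kg left unused.
The 91 kg tied up in blanket bundles is better spent on tool kits — total rises to 3665 (475 kg).
That's the maximum — no swap from here does better than 3665.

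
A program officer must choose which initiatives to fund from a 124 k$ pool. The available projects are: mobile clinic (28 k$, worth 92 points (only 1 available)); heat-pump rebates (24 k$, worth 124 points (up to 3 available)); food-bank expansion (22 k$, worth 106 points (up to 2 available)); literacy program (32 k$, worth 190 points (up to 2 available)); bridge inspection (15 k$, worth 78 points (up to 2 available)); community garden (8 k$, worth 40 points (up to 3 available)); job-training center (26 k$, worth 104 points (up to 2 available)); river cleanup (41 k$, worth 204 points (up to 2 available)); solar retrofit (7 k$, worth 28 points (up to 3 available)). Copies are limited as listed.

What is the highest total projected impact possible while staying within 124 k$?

682

The ratio heuristic lands on heat-pump rebates + 2×literacy program + 2×bridge inspection (660) but leaves 6 k$ idle.
Replace heat-pump rebates with food-bank expansion + community garden: the trade gains 22 net, giving 682 at 124 k$.
No other feasible combination exceeds 682.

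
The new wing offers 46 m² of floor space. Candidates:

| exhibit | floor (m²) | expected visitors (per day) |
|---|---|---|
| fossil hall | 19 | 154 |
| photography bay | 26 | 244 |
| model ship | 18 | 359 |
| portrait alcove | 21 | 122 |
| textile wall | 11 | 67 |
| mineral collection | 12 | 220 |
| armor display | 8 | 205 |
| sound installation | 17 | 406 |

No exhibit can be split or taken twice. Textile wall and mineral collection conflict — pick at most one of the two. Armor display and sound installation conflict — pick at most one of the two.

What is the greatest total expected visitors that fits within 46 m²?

832

By expected visitors per m²: armor display 25.62, sound installation 23.88, model ship 19.94, mineral collection 18.33 lead.
Model ship + textile wall + sound installation uses 46 of the 46 m² and totals 832.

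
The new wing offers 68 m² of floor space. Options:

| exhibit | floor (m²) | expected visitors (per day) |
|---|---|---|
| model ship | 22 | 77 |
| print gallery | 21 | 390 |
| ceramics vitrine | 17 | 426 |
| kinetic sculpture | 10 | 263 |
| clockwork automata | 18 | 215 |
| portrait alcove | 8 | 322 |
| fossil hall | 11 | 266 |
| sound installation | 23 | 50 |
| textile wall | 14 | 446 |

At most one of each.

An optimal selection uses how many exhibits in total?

5

The maximum expected visitors within 68 m² is 1723.
For example ceramics vitrine + kinetic sculpture + portrait alcove + fossil hall + textile wall achieves it, using 60 m².
All optima have 5 exhibits.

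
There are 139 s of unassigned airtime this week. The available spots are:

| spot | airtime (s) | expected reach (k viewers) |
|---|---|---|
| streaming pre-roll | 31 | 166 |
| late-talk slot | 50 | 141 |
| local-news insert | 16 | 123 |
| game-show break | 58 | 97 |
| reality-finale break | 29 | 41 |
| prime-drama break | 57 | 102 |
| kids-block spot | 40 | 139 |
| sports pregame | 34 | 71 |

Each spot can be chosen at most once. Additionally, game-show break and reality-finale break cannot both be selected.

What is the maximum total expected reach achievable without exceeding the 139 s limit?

Ranking by ratio (expected reach/s): local-news insert 7.69, streaming pre-roll 5.35, kids-block spot 3.48.
Taking streaming pre-roll + late-talk slot + local-news insert + kids-block spot: 137 s used, 569 in expected reach.
Next best is streaming pre-roll + late-talk slot + local-news insert + sports pregame at 501 (131 s) — short by 68.

569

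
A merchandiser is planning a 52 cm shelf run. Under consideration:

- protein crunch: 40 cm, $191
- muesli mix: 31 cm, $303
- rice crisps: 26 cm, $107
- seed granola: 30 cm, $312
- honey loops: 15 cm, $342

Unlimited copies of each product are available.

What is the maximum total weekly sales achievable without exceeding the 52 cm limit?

1026

Ranking by ratio (weekly sales/cm): honey loops 22.80, seed granola 10.40, muesli mix 9.77.
3×honey loops uses 45 of the 52 cm and totals 1026.
Every other selection either busts 52 cm or fails to beat 1026.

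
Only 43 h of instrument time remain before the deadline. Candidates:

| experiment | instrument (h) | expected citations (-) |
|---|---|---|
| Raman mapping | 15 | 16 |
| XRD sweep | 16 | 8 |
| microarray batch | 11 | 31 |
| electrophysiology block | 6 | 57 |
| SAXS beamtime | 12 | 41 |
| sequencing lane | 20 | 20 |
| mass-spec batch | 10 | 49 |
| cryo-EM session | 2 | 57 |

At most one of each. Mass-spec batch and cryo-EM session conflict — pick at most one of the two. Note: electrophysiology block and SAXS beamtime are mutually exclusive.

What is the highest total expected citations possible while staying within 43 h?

Microarray batch + electrophysiology block + sequencing lane + cryo-EM session uses 39 of the 43 h and totals 165.
The closest alternative, Raman mapping + microarray batch + electrophysiology block + cryo-EM session, reaches only 161.

165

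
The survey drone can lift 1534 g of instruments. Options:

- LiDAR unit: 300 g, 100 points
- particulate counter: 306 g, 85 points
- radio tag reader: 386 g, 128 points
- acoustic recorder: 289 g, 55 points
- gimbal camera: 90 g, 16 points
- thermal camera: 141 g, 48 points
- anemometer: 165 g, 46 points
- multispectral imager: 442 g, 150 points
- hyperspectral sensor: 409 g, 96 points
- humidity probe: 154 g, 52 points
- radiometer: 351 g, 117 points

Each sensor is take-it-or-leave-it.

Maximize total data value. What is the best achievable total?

495

Taking the top-ratio sensors first gives LiDAR unit + gimbal camera + thermal camera + multispectral imager + humidity probe + radiometer for 483 (1478 g).
The 385 g tied up in gimbal camera and thermal camera and humidity probe is better spent on radio tag reader — total rises to 495 (1479 g).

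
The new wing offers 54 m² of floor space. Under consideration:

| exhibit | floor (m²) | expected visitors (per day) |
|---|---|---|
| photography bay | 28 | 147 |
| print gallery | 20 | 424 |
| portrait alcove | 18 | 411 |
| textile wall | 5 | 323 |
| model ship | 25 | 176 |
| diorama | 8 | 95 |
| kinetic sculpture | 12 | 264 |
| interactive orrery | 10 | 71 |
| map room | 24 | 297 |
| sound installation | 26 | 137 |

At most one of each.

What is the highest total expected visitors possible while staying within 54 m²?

1253

Ranking by ratio (expected visitors/m²): textile wall 64.60, portrait alcove 22.83, kinetic sculpture 22.00, print gallery 21.20.
Taking the top-ratio exhibits first gives portrait alcove + textile wall + diorama + kinetic sculpture + interactive orrery for 1164 (53 m²).
Dropping kinetic sculpture and interactive orrery frees 22 m²; slotting in print gallery (20 m²) lifts the total to 1253 at 51 m².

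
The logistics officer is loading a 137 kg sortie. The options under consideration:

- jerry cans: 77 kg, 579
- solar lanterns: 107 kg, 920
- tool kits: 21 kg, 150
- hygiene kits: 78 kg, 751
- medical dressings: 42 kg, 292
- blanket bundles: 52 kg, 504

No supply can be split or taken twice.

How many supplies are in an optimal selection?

2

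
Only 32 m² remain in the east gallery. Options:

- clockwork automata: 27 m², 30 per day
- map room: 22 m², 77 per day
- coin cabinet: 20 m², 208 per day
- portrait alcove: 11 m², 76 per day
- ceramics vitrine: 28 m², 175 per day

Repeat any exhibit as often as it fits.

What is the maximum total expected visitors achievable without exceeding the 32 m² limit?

284

The ratio ordering already packs tightly: coin cabinet + portrait alcove, 31 m², 284.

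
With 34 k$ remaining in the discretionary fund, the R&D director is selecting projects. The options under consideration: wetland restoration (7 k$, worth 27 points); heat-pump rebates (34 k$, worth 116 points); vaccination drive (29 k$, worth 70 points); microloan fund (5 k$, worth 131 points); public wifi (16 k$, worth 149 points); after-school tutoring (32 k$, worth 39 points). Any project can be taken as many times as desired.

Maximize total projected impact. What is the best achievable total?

786

Best packing: 6×microloan fund — 30 k$, 786 total.
The spare 4 k$ is too small for any remaining project, and no exchange beats 786.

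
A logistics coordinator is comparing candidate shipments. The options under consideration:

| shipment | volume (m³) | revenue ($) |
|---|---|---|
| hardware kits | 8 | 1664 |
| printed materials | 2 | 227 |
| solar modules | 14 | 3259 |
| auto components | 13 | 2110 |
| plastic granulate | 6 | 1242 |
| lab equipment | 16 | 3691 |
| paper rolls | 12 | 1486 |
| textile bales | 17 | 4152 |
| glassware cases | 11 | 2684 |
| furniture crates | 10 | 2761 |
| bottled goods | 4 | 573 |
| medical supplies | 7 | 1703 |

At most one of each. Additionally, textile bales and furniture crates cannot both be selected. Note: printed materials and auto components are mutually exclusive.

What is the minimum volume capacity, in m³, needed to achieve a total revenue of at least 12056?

50

Look for the lowest-volume combination reaching 12056.
Taking hardware kits + solar modules + glassware cases + furniture crates + medical supplies gives 12071 (≥ 12056) for 50 m³.
Below 50 m³ the best achievable stays under 12056.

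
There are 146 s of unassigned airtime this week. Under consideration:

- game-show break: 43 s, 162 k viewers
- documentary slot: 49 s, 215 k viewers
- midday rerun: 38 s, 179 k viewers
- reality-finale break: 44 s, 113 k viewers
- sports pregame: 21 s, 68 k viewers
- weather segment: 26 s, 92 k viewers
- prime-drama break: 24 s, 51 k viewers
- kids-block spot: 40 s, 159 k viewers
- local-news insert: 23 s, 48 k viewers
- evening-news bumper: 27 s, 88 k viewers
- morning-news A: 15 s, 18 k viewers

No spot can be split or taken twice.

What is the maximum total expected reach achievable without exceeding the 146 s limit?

574

Taking the top-ratio spots first gives documentary slot + midday rerun + kids-block spot + morning-news A for 571 (142 s).
The 55 s tied up in kids-block spot and morning-news A is better spent on weather segment + evening-news bumper — total rises to 574 (140 s).
Game-show break + documentary slot + midday rerun + morning-news A matches that 574 at 145 s; no feasible combination exceeds it.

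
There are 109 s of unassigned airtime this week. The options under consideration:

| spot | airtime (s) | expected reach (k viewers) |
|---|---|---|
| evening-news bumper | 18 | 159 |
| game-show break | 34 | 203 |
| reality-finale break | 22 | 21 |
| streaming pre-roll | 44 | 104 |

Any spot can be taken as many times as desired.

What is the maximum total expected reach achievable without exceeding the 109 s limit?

Best packing: 6×evening-news bumper — 108 s, 954 total.
That's the maximum — no swap from here does better than 954.

954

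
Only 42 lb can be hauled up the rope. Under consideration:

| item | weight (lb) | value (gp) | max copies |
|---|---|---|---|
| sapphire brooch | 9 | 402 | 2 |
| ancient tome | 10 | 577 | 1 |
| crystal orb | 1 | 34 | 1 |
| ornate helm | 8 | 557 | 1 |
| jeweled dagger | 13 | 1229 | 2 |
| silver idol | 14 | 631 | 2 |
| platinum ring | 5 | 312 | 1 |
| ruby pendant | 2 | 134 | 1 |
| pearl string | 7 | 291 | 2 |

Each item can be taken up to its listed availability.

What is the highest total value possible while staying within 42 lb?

The ratio ordering already packs tightly: crystal orb + ornate helm + 2×jeweled dagger + platinum ring + ruby pendant, 42 lb, 3495.
Every other selection either busts 42 lb or exceeds an availability limit or fails to beat 3495.

3495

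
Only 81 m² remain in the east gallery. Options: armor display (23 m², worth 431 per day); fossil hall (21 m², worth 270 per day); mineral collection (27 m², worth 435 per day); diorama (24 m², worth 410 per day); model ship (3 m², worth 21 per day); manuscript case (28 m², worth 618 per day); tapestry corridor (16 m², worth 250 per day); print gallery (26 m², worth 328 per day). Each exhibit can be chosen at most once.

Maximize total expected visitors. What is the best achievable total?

1505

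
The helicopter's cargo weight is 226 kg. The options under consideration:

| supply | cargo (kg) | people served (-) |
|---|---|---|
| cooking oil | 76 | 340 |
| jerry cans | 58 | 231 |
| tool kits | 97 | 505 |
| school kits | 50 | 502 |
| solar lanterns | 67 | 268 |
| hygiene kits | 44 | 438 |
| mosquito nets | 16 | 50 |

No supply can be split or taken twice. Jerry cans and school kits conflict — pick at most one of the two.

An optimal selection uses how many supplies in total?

Optimal total is 1495.
tool kits + school kits + hygiene kits + mosquito nets hits 1495 at 207 kg.
All optima have 4 supplies.

4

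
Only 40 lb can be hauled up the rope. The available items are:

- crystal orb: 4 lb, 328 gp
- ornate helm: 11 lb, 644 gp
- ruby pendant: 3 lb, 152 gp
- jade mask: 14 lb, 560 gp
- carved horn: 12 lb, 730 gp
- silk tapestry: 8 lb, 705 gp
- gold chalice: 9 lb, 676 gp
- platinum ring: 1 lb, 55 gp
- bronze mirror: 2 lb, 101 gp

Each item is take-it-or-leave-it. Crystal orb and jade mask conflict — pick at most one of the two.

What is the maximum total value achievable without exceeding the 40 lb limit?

The ratio heuristic lands on crystal orb + ruby pendant + carved horn + silk tapestry + gold chalice + platinum ring + bronze mirror (2747) but leaves 1 lb idle.
A better packing is ornate helm + carved horn + silk tapestry + gold chalice: 40 lb, total 2755.
Next best is crystal orb + ruby pendant + carved horn + silk tapestry + gold chalice + platinum ring + bronze mirror at 2747 (39 lb) — short by 8.

2755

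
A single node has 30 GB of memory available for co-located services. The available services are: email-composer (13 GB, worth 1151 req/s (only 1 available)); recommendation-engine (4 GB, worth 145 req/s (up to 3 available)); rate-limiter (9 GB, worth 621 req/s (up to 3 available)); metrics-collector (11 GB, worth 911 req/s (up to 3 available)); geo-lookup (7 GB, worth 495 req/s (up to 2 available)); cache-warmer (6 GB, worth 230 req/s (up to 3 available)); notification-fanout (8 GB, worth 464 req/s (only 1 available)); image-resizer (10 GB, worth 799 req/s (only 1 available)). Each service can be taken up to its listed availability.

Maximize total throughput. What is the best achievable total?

2445

Density check — email-composer 88.54, metrics-collector 82.82, image-resizer 79.90, geo-lookup 70.71 are the best per GB.
A density-first pass picks email-composer + metrics-collector + cache-warmer — 2292 at 30 GB.
Dropping metrics-collector and cache-warmer frees 17 GB; slotting in geo-lookup + image-resizer (17 GB) lifts the total to 2445 at 30 GB.
That's the maximum — no swap from here does better than 2445.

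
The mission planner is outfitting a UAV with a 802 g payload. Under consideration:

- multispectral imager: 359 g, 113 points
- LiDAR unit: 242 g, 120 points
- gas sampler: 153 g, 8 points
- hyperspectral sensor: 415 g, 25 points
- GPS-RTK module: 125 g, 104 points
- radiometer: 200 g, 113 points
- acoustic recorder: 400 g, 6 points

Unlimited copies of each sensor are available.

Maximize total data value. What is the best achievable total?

6×GPS-RTK module uses 750 of the 802 g and totals 624.
Nothing else within 802 g beats 624.

624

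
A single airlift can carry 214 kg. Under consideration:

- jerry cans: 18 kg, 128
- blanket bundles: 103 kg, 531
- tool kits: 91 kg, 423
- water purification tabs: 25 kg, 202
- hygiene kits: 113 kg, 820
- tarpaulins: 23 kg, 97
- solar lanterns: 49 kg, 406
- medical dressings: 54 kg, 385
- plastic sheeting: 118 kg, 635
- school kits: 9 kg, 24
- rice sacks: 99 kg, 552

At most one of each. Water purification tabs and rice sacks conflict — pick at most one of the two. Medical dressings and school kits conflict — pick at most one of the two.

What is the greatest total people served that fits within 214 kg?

1580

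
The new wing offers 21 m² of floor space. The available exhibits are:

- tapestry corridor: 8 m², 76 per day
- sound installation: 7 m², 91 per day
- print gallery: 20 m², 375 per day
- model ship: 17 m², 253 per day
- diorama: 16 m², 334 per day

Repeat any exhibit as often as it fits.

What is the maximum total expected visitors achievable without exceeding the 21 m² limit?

375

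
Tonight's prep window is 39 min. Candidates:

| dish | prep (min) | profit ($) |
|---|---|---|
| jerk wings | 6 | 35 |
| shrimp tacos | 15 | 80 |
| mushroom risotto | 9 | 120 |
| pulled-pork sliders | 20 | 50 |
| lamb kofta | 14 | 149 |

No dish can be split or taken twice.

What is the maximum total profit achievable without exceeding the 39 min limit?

The ratio heuristic lands on jerk wings + mushroom risotto + lamb kofta (304) but leaves 10 min idle.
Dropping jerk wings frees 6 min; slotting in shrimp tacos (15 min) lifts the total to 349 at 38 min.
No other feasible combination exceeds 349.

349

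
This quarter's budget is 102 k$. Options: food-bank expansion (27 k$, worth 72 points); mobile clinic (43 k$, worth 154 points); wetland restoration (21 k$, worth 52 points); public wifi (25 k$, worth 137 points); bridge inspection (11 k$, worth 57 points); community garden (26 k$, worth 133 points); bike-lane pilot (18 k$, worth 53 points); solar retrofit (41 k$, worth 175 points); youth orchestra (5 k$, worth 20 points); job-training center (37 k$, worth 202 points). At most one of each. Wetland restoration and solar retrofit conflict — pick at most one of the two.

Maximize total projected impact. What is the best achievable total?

Ranking by ratio (projected impact/k$): public wifi 5.48, job-training center 5.46, bridge inspection 5.18.
The ratio ordering already packs tightly: public wifi + bridge inspection + community garden + job-training center, 99 k$, 529.

529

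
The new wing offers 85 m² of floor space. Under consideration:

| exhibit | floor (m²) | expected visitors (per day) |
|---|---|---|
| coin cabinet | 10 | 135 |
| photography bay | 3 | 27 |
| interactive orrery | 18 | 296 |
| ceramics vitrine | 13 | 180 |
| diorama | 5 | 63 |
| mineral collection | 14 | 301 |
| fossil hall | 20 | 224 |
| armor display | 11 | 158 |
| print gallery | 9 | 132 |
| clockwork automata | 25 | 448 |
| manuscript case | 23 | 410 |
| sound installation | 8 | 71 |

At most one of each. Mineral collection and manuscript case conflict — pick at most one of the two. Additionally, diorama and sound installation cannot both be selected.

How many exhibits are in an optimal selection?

Best achievable expected visitors is 1425.
photography bay + interactive orrery + diorama + mineral collection + armor display + print gallery + clockwork automata hits 1425 at 85 m².
Every optimal selection uses 7 exhibits.

7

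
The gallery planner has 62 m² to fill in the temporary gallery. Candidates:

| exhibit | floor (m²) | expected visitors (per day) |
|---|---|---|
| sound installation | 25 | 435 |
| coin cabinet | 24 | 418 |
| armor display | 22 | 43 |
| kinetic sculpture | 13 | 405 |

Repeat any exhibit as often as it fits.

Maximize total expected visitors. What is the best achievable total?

Density check — kinetic sculpture 31.15, coin cabinet 17.42, sound installation 17.40, armor display 1.95 are the best per m².
4×kinetic sculpture uses 52 of the 62 m² and totals 1620.
That's the maximum — no swap from here does better than 1620.

1620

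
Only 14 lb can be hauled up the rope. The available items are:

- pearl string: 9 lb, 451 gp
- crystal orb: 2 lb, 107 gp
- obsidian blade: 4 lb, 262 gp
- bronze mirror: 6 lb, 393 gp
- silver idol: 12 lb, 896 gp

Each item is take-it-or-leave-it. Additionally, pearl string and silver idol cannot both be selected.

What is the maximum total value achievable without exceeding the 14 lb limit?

Best packing: crystal orb + silver idol — 14 lb, 1003 total.
Runner-up silver idol tops out at 896.

1003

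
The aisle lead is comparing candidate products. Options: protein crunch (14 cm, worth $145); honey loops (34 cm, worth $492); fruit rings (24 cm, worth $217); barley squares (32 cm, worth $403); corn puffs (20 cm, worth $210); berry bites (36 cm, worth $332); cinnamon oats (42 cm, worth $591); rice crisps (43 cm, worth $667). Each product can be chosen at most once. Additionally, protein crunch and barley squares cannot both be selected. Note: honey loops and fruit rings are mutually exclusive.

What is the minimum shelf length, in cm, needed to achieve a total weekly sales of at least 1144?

Need the lightest bundle worth ≥ 1144.
honey loops + rice crisps reaches 1159 using 77 cm.
Below 77 cm the best achievable stays under 1144.

77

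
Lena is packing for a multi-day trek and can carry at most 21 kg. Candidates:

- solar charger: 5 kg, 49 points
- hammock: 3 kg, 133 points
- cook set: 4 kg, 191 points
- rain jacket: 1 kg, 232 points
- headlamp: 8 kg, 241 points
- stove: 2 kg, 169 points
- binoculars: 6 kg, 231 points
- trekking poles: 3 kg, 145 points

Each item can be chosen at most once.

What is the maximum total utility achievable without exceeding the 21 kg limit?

1111

Ranking by ratio (utility/kg): rain jacket 232.00, stove 84.50, trekking poles 48.33.
A density-first pass picks hammock + cook set + rain jacket + stove + binoculars + trekking poles — 1101 at 19 kg.
Dropping binoculars frees 6 kg; slotting in headlamp (8 kg) lifts the total to 1111 at 21 kg.
Next best is hammock + cook set + rain jacket + stove + binoculars + trekking poles at 1101 (19 kg) — short by 10.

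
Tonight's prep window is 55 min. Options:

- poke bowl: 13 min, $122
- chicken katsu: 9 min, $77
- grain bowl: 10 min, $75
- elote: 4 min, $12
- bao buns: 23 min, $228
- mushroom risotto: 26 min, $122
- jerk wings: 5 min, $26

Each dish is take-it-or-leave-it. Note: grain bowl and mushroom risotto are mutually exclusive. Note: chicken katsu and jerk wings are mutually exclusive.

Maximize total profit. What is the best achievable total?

Poke bowl + chicken katsu + grain bowl + bao buns uses 55 of the 55 min and totals 502.

502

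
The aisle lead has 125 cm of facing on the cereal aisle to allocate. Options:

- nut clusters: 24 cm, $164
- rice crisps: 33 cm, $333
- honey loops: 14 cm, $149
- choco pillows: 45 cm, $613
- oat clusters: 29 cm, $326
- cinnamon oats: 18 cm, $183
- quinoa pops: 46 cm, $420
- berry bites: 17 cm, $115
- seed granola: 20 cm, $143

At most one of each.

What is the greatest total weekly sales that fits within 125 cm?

1455

By weekly sales per cm: choco pillows 13.62, oat clusters 11.24, honey loops 10.64 lead.
A density-first pass picks honey loops + choco pillows + oat clusters + cinnamon oats + berry bites — 1386 at 123 cm.
Replace honey loops and berry bites with rice crisps: the trade gains 69 net, giving 1455 at 125 cm.
The closest alternative, rice crisps + honey loops + choco pillows + oat clusters, reaches only 1421.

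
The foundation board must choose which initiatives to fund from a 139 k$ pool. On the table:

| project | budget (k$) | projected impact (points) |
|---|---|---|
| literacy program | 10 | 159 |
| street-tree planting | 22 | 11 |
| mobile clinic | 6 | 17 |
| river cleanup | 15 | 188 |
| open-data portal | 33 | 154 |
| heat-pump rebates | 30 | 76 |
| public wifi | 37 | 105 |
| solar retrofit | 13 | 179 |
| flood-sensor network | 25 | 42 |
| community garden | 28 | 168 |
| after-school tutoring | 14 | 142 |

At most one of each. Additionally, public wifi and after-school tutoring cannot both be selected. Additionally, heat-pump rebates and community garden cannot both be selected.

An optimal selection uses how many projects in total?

Optimal total is 1032.
For example literacy program + river cleanup + open-data portal + solar retrofit + flood-sensor network + community garden + after-school tutoring achieves it, using 138 k$.
Any selection reaching 1032 contains exactly 7 projects.

7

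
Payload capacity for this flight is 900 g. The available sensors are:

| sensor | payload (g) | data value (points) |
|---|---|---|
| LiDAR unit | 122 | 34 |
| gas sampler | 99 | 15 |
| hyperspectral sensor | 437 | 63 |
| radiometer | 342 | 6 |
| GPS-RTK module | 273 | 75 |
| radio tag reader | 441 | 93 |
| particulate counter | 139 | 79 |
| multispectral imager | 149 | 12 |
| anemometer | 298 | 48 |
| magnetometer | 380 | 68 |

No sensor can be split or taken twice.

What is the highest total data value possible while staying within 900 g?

247

Ranking by ratio (data value/g): particulate counter 0.57, LiDAR unit 0.28, GPS-RTK module 0.27.
Taking the top-ratio sensors first gives LiDAR unit + GPS-RTK module + particulate counter + anemometer for 236 (832 g).
Dropping LiDAR unit and anemometer frees 420 g; slotting in radio tag reader (441 g) lifts the total to 247 at 853 g.
The spare 47 g is too small for any remaining sensor, and no exchange beats 247.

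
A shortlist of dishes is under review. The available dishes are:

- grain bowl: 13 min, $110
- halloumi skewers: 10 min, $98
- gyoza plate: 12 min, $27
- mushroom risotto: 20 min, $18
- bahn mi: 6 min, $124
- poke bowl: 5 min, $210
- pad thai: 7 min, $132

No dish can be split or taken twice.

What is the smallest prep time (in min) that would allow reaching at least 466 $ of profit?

18

Look for the lowest-prep combination reaching 466.
bahn mi + poke bowl + pad thai: 466 profit at 18 min.
No combination under 18 min hits 466.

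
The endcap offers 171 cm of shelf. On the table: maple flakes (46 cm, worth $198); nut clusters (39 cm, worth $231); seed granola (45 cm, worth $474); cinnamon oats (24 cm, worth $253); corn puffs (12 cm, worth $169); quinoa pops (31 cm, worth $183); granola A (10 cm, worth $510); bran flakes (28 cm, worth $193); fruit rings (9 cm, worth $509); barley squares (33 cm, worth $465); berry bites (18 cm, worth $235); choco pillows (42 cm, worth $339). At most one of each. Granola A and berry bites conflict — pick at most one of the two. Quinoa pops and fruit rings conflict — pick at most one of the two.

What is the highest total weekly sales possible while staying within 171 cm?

2573

Best packing: seed granola + cinnamon oats + corn puffs + granola A + bran flakes + fruit rings + barley squares — 161 cm, 2573 total.
The closest alternative, seed granola + cinnamon oats + granola A + fruit rings + barley squares + choco pillows, reaches only 2550.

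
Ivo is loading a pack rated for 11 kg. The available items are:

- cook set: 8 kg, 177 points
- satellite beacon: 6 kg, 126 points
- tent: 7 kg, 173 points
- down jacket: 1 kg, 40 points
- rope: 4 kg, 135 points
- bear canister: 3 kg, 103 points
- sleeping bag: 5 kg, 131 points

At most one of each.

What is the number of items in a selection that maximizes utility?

Optimal total is 316.
tent + down jacket + bear canister hits 316 at 11 kg.
Any selection reaching 316 contains exactly 3 items.

3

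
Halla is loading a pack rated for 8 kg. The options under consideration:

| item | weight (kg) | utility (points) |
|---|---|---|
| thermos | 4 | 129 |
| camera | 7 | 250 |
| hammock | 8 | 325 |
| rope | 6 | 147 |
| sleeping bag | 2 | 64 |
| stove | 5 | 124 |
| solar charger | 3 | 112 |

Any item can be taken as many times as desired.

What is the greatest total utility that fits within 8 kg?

325

Best packing: hammock — 8 kg, 325 total.
No other feasible combination exceeds 325.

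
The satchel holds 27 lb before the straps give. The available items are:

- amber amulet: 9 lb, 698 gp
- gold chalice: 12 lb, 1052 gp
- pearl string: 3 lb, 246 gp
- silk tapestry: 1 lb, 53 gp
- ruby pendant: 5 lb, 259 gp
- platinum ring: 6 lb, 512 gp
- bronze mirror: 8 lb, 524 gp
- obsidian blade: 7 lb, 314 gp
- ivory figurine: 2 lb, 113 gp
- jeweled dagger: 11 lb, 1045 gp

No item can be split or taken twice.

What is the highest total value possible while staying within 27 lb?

2396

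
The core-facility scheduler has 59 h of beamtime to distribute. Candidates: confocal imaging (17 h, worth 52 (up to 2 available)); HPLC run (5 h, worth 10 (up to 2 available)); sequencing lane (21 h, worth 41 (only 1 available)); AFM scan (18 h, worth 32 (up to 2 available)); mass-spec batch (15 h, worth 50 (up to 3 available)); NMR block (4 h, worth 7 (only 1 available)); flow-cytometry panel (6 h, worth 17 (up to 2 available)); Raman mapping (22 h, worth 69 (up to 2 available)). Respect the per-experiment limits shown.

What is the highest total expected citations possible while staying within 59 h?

Filling by ratio: 3×mass-spec batch + 2×flow-cytometry panel for 184, with 2 h left unused.
Dropping 2×mass-spec batch and 2×flow-cytometry panel frees 42 h; slotting in 2×Raman mapping (44 h) lifts the total to 188 at 59 h.
That's the maximum — no swap from here does better than 188.

188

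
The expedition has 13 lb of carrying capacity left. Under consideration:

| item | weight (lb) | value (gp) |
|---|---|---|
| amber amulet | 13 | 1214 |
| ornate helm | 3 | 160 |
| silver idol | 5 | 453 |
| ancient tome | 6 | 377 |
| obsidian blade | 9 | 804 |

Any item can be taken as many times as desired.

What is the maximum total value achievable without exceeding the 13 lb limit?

Taking amber amulet: 13 lb used, 1214 in value.
Nothing else within 13 lb beats 1214.

1214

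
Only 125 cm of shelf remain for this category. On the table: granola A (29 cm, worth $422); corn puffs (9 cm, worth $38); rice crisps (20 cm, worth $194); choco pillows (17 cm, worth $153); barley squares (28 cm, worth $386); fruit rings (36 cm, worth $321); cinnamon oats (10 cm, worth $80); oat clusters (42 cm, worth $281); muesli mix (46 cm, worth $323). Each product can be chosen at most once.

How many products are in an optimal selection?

5

Optimal total is 1403.
granola A + rice crisps + barley squares + fruit rings + cinnamon oats hits 1403 at 123 cm.
Every optimal selection uses 5 products.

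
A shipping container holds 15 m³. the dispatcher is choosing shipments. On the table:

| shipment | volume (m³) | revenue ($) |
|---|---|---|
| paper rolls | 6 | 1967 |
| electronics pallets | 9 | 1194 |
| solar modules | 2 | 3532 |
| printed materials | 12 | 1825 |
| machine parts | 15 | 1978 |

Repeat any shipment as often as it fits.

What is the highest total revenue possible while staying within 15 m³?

By revenue per m³: solar modules 1766.00, paper rolls 327.83, printed materials 152.08 lead.
Taking 7×solar modules: 14 m³ used, 24724 in revenue.

24724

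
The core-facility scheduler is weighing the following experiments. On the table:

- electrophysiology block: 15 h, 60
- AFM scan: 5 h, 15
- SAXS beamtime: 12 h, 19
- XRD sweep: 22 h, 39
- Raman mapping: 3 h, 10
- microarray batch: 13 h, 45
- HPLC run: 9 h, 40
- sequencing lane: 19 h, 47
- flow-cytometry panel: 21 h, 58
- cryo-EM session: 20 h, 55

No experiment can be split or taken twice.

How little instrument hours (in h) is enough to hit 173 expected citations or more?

Need the lightest bundle worth ≥ 173.
electrophysiology block + AFM scan + HPLC run + flow-cytometry panel: 173 expected citations at 50 h.
No combination under 50 h hits 173.

50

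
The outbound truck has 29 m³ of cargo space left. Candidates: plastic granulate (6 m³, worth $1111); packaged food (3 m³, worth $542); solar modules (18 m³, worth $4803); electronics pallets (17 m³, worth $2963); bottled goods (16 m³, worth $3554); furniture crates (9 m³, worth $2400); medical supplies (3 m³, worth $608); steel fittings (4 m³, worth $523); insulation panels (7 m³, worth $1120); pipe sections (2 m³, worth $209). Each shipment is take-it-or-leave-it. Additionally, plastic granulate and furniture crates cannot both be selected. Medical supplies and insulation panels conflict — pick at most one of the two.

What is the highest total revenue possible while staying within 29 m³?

By revenue per m³: solar modules 266.83, furniture crates 266.67, bottled goods 222.12, medical supplies 202.67 lead.
The ratio ordering already packs tightly: solar modules + furniture crates + pipe sections, 29 m³, 7412.
That's the maximum — no feasible swap from here does better than 7412.

7412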